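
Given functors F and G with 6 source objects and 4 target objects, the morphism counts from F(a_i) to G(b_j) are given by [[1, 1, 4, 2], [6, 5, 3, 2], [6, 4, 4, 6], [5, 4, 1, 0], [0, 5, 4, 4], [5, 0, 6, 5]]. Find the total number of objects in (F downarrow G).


Objects of (F downarrow G) are triples (a, b, h: F(a)->G(b)).
The count equals the sum of all entries in the hom-matrix.
sum(row 0) = 8
sum(row 1) = 16
sum(row 2) = 20
sum(row 3) = 10
sum(row 4) = 13
sum(row 5) = 16
Grand total = 83

83


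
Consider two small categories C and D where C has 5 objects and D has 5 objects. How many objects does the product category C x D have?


The product category C x D has objects that are pairs (c, d).
Number of pairs = |Ob(C)| * |Ob(D)| = 5 * 5 = 25

25


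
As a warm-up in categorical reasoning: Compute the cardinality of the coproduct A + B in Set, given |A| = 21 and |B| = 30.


In Set, the coproduct A + B is the disjoint union.
|A + B| = |A| + |B| = 21 + 30 = 51

51


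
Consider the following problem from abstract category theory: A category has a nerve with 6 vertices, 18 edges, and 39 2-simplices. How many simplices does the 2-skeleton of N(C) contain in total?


The 2-skeleton of the nerve N(C) consists of simplices in dimensions 0, 1, 2:
  |N(C)_0| = 6 (objects)
  |N(C)_1| = 18 (morphisms)
  |N(C)_2| = 39 (composable pairs)
Total = 6 + 18 + 39 = 63

63


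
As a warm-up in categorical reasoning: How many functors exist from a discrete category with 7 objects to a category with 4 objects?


A functor from a discrete category C to D is determined by
where each object maps. Each of the 7 objects of C can map
to any of the 4 objects of D independently.
Number of functors = 4^7 = 16384

16384


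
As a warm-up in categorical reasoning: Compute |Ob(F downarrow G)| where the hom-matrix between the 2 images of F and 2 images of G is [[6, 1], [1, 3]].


Objects of (F downarrow G) are triples (a, b, h: F(a)->G(b)).
The count equals the sum of all entries in the hom-matrix.
sum(row 0) = 7
sum(row 1) = 4
Grand total = 11

11


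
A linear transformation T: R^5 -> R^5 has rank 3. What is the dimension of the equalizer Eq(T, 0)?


The equalizer of f and the zero map is ker(f).
By the rank-nullity theorem: dim(ker(f)) = dim(domain) - rank(f).
dim(ker(f)) = 5 - 3 = 2

2


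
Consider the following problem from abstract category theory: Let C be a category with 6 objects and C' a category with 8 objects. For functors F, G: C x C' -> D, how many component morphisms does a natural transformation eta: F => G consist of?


A natural transformation eta: F => G assigns one component morphism per
object of the domain category.
The domain is the product category C x C', so
|Ob(C x C')| = |Ob(C)| * |Ob(C')| = 6 * 8 = 48.
Therefore eta has 48 component morphisms.

48


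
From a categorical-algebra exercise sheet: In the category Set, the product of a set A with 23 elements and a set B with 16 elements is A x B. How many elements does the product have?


In Set, the product A x B is the Cartesian product.
By the universal property, |A x B| = |A| * |B|.
|A x B| = 23 * 16 = 368

368


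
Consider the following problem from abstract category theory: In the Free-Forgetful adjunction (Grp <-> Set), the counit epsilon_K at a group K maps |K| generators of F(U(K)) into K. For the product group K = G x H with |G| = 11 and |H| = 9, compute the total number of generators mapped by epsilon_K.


The counit epsilon_K: F(U(K)) -> K of the Free-Forgetful adjunction
maps |K| generators of F(U(K)) into K. For K = G x H (the product group),
|G x H| = |G| * |H|.
Total generators mapped = 11 * 9 = 99.

99


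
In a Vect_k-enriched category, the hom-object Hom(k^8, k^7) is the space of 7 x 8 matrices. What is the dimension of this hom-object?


In Vect-enriched categories, Hom(k^n, k^m) is the space of m x n matrices.
dim(Hom(k^8, k^7)) = 7 * 8 = 56

56


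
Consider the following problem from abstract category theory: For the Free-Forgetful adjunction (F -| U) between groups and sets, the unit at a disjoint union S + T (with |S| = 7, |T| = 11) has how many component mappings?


The unit eta_X: X -> U(F(X)) of the Free-Forgetful adjunction
maps each element of X to a generator of F(X). For X = S + T (disjoint
union in Set), |S + T| = |S| + |T|.
Total mappings = 7 + 11 = 18.

18


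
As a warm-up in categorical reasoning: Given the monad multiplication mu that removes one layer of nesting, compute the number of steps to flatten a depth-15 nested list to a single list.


Each application of mu: T^2 -> T removes one layer of nesting.
Starting at depth 15 (i.e., T^15(X)), we need to reach T(X).
Number of mu applications = 15 - 1 = 14

14


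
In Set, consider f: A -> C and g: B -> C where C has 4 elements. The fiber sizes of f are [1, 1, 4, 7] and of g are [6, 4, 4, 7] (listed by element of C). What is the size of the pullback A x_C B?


The pullback A x_C B consists of pairs (a, b) with f(a) = g(b).
For each element c in C, the fiber product has |f^-1(c)| * |g^-1(c)| elements.
Summing over C: 1 * 6 + 1 * 4 + 4 * 4 + 7 * 7
= 6 + 4 + 16 + 49 = 75

75


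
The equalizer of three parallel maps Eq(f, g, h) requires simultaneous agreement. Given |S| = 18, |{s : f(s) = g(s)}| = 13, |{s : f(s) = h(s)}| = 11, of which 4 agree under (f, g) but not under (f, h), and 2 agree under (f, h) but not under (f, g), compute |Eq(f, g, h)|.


Eq(f, g, h) is the triple-agreement set: points in S where all three
maps take the same value. Using inclusion-exclusion on the pairwise data:
Pair (f, g) agrees on 13 points; pair (f, h) on 11 points.
Points agreeing under (f, g) but not (f, h) = 4; under (f, h) but not (f, g) = 2.
Triple-agreement = agreement-in-(f, g) minus points that agree under (f, g) but not (f, h):
|Eq(f, g, h)| = 13 - 4 = 9
(cross-check via (f, h): 11 - 2 = 9.)

9


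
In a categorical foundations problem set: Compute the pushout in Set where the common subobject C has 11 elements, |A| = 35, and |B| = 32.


The pushout A +_C B identifies the images of C in A and B.
|A +_C B| = |A| + |B| - |C| (for injections).
= 35 + 32 - 11 = 56

56


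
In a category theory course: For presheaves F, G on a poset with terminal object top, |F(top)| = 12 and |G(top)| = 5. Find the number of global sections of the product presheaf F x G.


Global sections of a presheaf on a poset with terminal top satisfy
Gamma(H) ~ H(top). Presheaves admit pointwise products, so
(F x G)(top) = F(top) x G(top) (Cartesian product).
|Gamma(F x G)| = |F(top)| * |G(top)| = 12 * 5 = 60.

60


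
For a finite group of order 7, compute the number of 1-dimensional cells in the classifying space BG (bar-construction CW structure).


In the bar-construction CW model of BG, the n-cells are indexed by
n-tuples [g_1|...|g_n] of non-identity elements of G (degenerate
simplices with some g_i = e do not contribute cells), so there are
(|G| - 1)^n n-cells.
For dim = 1 with |G| = 7:
cells = (7 - 1)^1 = 6^1 = 6

6


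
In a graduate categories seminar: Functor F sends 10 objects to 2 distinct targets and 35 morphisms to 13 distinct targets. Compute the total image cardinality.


The image of F consists of distinct objects and distinct morphisms.
|Im(F)| on objects = 2
|Im(F)| on morphisms = 13
Total image cardinality = 2 + 13 = 15

15


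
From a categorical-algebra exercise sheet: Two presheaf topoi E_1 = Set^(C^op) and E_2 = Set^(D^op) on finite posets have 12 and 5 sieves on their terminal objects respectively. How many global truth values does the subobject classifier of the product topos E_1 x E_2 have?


In a product of presheaf topoi E_1 x E_2, the subobject classifier
is Omega = Omega_1 x Omega_2 (componentwise), so
|Omega(top)| = |Omega_1(top_1)| * |Omega_2(top_2)|.
= 12 * 5 = 60.

60


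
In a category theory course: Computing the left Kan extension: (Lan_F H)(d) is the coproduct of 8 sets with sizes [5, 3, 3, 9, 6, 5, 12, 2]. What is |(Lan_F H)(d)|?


Pointwise, the left Kan extension (Lan_F H)(d) is the colimit, indexed
by the comma category (F downarrow d), of H composed with the
projection (F downarrow d) -> C. Here that colimit is given
as a coproduct (disjoint union) of sets, so its cardinality is the
sum of the sizes of the summands.
Coproduct of sets with sizes: 5 + 3 + 3 + 9 + 6 + 5 + 12 + 2
= 45

45


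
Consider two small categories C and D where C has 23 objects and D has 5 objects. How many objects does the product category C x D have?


The product category C x D has objects that are pairs (c, d).
Number of pairs = |Ob(C)| * |Ob(D)| = 23 * 5 = 115

115


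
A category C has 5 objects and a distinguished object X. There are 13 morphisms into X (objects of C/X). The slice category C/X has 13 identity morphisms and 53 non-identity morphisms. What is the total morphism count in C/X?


In the slice category C/X, objects are morphisms to X.
Identity morphisms: 13 (one per object of C/X).
Non-identity morphisms: 53.
Total = 13 + 53 = 66

66


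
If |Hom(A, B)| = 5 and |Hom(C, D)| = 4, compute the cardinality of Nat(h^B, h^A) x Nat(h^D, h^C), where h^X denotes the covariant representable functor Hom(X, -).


By the Yoneda lemma, Nat(h^B, h^A) is isomorphic to Hom(A, B),
so |Nat(h^B, h^A)| = |Hom(A, B)| and |Nat(h^D, h^C)| = |Hom(C, D)|.
|Hom(A, B)| = 5, |Hom(C, D)| = 4.
|Nat(h^B, h^A) x Nat(h^D, h^C)| = 5 * 4 = 20

20


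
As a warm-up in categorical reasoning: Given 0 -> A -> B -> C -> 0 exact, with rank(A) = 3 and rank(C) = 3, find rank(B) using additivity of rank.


For a short exact sequence 0 -> A -> B -> C -> 0,
rank is additive: rank(B) = rank(A) + rank(C).
rank(B) = 3 + 3 = 6

6


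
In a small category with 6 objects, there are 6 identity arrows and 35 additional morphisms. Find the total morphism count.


Each object has an identity morphism, giving 6 identities.
Adding the 35 non-identity morphisms:
Total = 6 + 35 = 41

41


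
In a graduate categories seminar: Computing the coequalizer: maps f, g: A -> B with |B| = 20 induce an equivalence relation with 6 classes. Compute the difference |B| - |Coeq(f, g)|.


The coequalizer Coeq(f, g) = B / ~ has one element per equivalence class.
|B| = 20, |Coeq(f, g)| = 6.
|B| - |Coeq(f, g)| = 20 - 6 = 14.

14


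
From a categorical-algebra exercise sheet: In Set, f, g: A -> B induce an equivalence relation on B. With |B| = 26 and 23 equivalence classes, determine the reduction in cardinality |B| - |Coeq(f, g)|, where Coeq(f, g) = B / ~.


The coequalizer Coeq(f, g) = B / ~ has one element per equivalence class.
|B| = 26, |Coeq(f, g)| = 23.
|B| - |Coeq(f, g)| = 26 - 23 = 3.

3


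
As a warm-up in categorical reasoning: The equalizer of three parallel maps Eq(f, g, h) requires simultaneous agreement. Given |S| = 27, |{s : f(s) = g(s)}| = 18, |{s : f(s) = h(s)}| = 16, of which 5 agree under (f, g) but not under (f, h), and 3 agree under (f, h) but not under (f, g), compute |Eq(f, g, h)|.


Eq(f, g, h) is the triple-agreement set: points in S where all three
maps take the same value. Using inclusion-exclusion on the pairwise data:
Pair (f, g) agrees on 18 points; pair (f, h) on 16 points.
Points agreeing under (f, g) but not (f, h) = 5; under (f, h) but not (f, g) = 3.
Triple-agreement = agreement-in-(f, g) minus points that agree under (f, g) but not (f, h):
|Eq(f, g, h)| = 18 - 5 = 13
(cross-check via (f, h): 16 - 3 = 13.)

13


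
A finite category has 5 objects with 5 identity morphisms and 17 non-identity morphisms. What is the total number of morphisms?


Each object has an identity morphism, giving 5 identities.
Adding the 17 non-identity morphisms:
Total = 5 + 17 = 22

22


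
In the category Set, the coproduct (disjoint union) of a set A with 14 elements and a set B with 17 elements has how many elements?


In Set, the coproduct A + B is the disjoint union.
|A + B| = |A| + |B| = 14 + 17 = 31

31


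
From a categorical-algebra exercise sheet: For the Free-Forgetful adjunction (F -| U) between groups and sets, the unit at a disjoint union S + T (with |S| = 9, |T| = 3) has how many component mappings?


The unit eta_X: X -> U(F(X)) of the Free-Forgetful adjunction
maps each element of X to a generator of F(X). For X = S + T (disjoint
union in Set), |S + T| = |S| + |T|.
Total mappings = 9 + 3 = 12.

12


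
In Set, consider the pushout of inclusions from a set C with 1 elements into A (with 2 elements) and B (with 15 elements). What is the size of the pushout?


The pushout A +_C B identifies the images of C in A and B.
|A +_C B| = |A| + |B| - |C| (for injections).
= 2 + 15 - 1 = 16

16


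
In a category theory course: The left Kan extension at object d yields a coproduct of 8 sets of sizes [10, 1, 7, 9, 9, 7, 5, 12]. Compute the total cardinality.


Pointwise, the left Kan extension (Lan_F H)(d) is the colimit, indexed
by the comma category (F downarrow d), of H composed with the
projection (F downarrow d) -> C. Here that colimit is given
as a coproduct (disjoint union) of sets, so its cardinality is the
sum of the sizes of the summands.
Coproduct of sets with sizes: 10 + 1 + 7 + 9 + 9 + 7 + 5 + 12
= 60

60


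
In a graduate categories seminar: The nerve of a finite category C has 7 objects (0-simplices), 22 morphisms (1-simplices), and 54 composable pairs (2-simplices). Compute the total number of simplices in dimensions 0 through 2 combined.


The 2-skeleton of the nerve N(C) consists of simplices in dimensions 0, 1, 2:
  |N(C)_0| = 7 (objects)
  |N(C)_1| = 22 (morphisms)
  |N(C)_2| = 54 (composable pairs)
Total = 7 + 22 + 54 = 83

83


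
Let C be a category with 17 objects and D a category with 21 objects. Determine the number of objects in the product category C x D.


The product category C x D has objects that are pairs (c, d).
Number of pairs = |Ob(C)| * |Ob(D)| = 17 * 21 = 357

357


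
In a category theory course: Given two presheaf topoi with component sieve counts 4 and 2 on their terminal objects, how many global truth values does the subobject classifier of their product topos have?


In a product of presheaf topoi E_1 x E_2, the subobject classifier
is Omega = Omega_1 x Omega_2 (componentwise), so
|Omega(top)| = |Omega_1(top_1)| * |Omega_2(top_2)|.
= 4 * 2 = 8.

8


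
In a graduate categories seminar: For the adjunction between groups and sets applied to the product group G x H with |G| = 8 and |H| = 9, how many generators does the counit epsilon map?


The counit epsilon_K: F(U(K)) -> K of the Free-Forgetful adjunction
maps |K| generators of F(U(K)) into K. For K = G x H (the product group),
|G x H| = |G| * |H|.
Total generators mapped = 8 * 9 = 72.

72


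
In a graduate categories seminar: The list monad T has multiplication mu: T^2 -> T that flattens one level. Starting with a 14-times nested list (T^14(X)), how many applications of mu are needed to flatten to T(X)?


Each application of mu: T^2 -> T removes one layer of nesting.
Starting at depth 14 (i.e., T^14(X)), we need to reach T(X).
Number of mu applications = 14 - 1 = 13

13


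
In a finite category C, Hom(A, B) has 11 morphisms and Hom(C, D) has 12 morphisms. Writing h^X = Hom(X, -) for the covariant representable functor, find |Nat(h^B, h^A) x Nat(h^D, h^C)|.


By the Yoneda lemma, Nat(h^B, h^A) is isomorphic to Hom(A, B),
so |Nat(h^B, h^A)| = |Hom(A, B)| and |Nat(h^D, h^C)| = |Hom(C, D)|.
|Hom(A, B)| = 11, |Hom(C, D)| = 12.
|Nat(h^B, h^A) x Nat(h^D, h^C)| = 11 * 12 = 132

132


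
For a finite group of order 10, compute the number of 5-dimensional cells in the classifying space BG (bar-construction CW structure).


In the bar-construction CW model of BG, the n-cells are indexed by
n-tuples [g_1|...|g_n] of non-identity elements of G (degenerate
simplices with some g_i = e do not contribute cells), so there are
(|G| - 1)^n n-cells.
For dim = 5 with |G| = 10:
cells = (10 - 1)^5 = 9^5 = 59049

59049


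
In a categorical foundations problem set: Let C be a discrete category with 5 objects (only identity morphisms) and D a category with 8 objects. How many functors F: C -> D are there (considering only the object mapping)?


A functor from a discrete category C to D is determined by
where each object maps. Each of the 5 objects of C can map
to any of the 8 objects of D independently.
Number of functors = 8^5 = 32768

32768


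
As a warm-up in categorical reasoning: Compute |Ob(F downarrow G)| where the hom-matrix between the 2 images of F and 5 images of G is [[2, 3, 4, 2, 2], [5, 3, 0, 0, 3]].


Objects of (F downarrow G) are triples (a, b, h: F(a)->G(b)).
The count equals the sum of all entries in the hom-matrix.
sum(row 0) = 13
sum(row 1) = 11
Grand total = 24

24


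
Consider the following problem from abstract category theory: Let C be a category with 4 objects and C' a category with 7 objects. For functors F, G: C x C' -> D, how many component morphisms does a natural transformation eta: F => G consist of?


A natural transformation eta: F => G assigns one component morphism per
object of the domain category.
The domain is the product category C x C', so
|Ob(C x C')| = |Ob(C)| * |Ob(C')| = 4 * 7 = 28.
Therefore eta has 28 component morphisms.

28


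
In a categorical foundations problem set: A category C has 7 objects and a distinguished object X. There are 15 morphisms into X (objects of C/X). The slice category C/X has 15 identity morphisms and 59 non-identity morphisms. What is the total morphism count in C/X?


In the slice category C/X, objects are morphisms to X.
Identity morphisms: 15 (one per object of C/X).
Non-identity morphisms: 59.
Total = 15 + 59 = 74

74


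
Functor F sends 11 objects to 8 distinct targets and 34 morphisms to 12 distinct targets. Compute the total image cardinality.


The image of F consists of distinct objects and distinct morphisms.
|Im(F)| on objects = 8
|Im(F)| on morphisms = 12
Total image cardinality = 8 + 12 = 20

20


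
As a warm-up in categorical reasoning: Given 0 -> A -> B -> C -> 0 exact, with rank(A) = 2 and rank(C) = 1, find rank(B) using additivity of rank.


For a short exact sequence 0 -> A -> B -> C -> 0,
rank is additive: rank(B) = rank(A) + rank(C).
rank(B) = 2 + 1 = 3

3


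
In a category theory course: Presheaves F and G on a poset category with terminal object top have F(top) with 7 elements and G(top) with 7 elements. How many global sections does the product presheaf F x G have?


Global sections of a presheaf on a poset with terminal top satisfy
Gamma(H) ~ H(top). Presheaves admit pointwise products, so
(F x G)(top) = F(top) x G(top) (Cartesian product).
|Gamma(F x G)| = |F(top)| * |G(top)| = 7 * 7 = 49.

49


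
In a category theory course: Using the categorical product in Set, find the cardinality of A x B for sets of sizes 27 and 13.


In Set, the product A x B is the Cartesian product.
By the universal property, |A x B| = |A| * |B|.
|A x B| = 27 * 13 = 351

351


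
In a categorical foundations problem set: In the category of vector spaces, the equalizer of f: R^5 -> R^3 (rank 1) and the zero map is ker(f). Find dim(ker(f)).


The equalizer of f and the zero map is ker(f).
By the rank-nullity theorem: dim(ker(f)) = dim(domain) - rank(f).
dim(ker(f)) = 5 - 1 = 4

4


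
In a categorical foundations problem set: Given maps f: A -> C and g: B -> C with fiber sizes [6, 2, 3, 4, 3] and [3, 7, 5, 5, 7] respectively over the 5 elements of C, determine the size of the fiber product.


The pullback A x_C B consists of pairs (a, b) with f(a) = g(b).
For each element c in C, the fiber product has |f^-1(c)| * |g^-1(c)| elements.
Summing over C: 6 * 3 + 2 * 7 + 3 * 5 + 4 * 5 + 3 * 7
= 18 + 14 + 15 + 20 + 21 = 88

88


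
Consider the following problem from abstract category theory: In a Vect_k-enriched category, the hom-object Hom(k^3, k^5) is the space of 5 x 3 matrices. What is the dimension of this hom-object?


In Vect-enriched categories, Hom(k^n, k^m) is the space of m x n matrices.
dim(Hom(k^3, k^5)) = 5 * 3 = 15

15


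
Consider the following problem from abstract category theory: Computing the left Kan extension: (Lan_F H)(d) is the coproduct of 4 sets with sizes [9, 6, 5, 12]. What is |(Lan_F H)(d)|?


Pointwise, the left Kan extension (Lan_F H)(d) is the colimit, indexed
by the comma category (F downarrow d), of H composed with the
projection (F downarrow d) -> C. Here that colimit is given
as a coproduct (disjoint union) of sets, so its cardinality is the
sum of the sizes of the summands.
Coproduct of sets with sizes: 9 + 6 + 5 + 12
= 32

32


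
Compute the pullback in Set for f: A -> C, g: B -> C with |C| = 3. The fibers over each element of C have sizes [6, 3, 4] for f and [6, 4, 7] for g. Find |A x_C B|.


The pullback A x_C B consists of pairs (a, b) with f(a) = g(b).
For each element c in C, the fiber product has |f^-1(c)| * |g^-1(c)| elements.
Summing over C: 6 * 6 + 3 * 4 + 4 * 7
= 36 + 12 + 28 = 76

76


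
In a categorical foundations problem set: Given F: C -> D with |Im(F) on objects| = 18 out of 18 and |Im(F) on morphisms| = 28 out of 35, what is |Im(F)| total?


The image of F consists of distinct objects and distinct morphisms.
|Im(F)| on objects = 18
|Im(F)| on morphisms = 28
Total image cardinality = 18 + 28 = 46

46


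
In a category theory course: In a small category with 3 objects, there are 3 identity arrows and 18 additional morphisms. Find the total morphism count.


Each object has an identity morphism, giving 3 identities.
Adding the 18 non-identity morphisms:
Total = 3 + 18 = 21

21


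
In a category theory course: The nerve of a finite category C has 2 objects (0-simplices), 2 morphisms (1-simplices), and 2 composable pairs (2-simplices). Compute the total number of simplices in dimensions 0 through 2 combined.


The 2-skeleton of the nerve N(C) consists of simplices in dimensions 0, 1, 2:
  |N(C)_0| = 2 (objects)
  |N(C)_1| = 2 (morphisms)
  |N(C)_2| = 2 (composable pairs)
Total = 2 + 2 + 2 = 6

6


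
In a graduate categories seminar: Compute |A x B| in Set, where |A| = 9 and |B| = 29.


In Set, the product A x B is the Cartesian product.
By the universal property, |A x B| = |A| * |B|.
|A x B| = 9 * 29 = 261

261


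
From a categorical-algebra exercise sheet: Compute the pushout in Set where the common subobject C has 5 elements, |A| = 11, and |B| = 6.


The pushout A +_C B identifies the images of C in A and B.
|A +_C B| = |A| + |B| - |C| (for injections).
= 11 + 6 - 5 = 12

12


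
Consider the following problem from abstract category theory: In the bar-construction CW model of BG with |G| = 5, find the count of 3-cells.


In the bar-construction CW model of BG, the n-cells are indexed by
n-tuples [g_1|...|g_n] of non-identity elements of G (degenerate
simplices with some g_i = e do not contribute cells), so there are
(|G| - 1)^n n-cells.
For dim = 3 with |G| = 5:
cells = (5 - 1)^3 = 4^3 = 64

64


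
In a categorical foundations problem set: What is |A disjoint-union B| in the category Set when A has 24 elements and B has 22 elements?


In Set, the coproduct A + B is the disjoint union.
|A + B| = |A| + |B| = 24 + 22 = 46

46


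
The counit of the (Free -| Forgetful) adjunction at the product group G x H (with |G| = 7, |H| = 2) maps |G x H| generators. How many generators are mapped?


The counit epsilon_K: F(U(K)) -> K of the Free-Forgetful adjunction
maps |K| generators of F(U(K)) into K. For K = G x H (the product group),
|G x H| = |G| * |H|.
Total generators mapped = 7 * 2 = 14.

14


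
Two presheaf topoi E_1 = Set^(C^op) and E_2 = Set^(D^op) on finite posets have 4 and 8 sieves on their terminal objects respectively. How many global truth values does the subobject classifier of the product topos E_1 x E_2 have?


In a product of presheaf topoi E_1 x E_2, the subobject classifier
is Omega = Omega_1 x Omega_2 (componentwise), so
|Omega(top)| = |Omega_1(top_1)| * |Omega_2(top_2)|.
= 4 * 8 = 32.

32


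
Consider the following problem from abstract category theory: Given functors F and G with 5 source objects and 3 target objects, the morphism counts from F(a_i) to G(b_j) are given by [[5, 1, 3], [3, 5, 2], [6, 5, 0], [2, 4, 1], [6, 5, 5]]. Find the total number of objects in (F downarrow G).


Objects of (F downarrow G) are triples (a, b, h: F(a)->G(b)).
The count equals the sum of all entries in the hom-matrix.
sum(row 0) = 9
sum(row 1) = 10
sum(row 2) = 11
sum(row 3) = 7
sum(row 4) = 16
Grand total = 53

53


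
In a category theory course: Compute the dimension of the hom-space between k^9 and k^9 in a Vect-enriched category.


In Vect-enriched categories, Hom(k^n, k^m) is the space of m x n matrices.
dim(Hom(k^9, k^9)) = 9 * 9 = 81

81


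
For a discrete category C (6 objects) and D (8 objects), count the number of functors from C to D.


A functor from a discrete category C to D is determined by
where each object maps. Each of the 6 objects of C can map
to any of the 8 objects of D independently.
Number of functors = 8^6 = 262144

262144


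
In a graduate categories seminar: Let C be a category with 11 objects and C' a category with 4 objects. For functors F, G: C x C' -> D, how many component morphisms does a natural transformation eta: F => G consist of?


A natural transformation eta: F => G assigns one component morphism per
object of the domain category.
The domain is the product category C x C', so
|Ob(C x C')| = |Ob(C)| * |Ob(C')| = 11 * 4 = 44.
Therefore eta has 44 component morphisms.

44


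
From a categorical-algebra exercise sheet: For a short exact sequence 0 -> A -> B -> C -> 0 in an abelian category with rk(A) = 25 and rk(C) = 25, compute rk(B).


For a short exact sequence 0 -> A -> B -> C -> 0,
rank is additive: rank(B) = rank(A) + rank(C).
rank(B) = 25 + 25 = 50

50


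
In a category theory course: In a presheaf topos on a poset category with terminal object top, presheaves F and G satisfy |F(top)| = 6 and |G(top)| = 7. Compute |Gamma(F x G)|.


Global sections of a presheaf on a poset with terminal top satisfy
Gamma(H) ~ H(top). Presheaves admit pointwise products, so
(F x G)(top) = F(top) x G(top) (Cartesian product).
|Gamma(F x G)| = |F(top)| * |G(top)| = 6 * 7 = 42.

42


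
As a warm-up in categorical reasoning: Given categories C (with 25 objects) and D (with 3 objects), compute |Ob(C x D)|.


The product category C x D has objects that are pairs (c, d).
Number of pairs = |Ob(C)| * |Ob(D)| = 25 * 3 = 75

75


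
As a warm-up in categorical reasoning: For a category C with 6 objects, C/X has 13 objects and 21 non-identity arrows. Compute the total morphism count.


In the slice category C/X, objects are morphisms to X.
Identity morphisms: 13 (one per object of C/X).
Non-identity morphisms: 21.
Total = 13 + 21 = 34

34


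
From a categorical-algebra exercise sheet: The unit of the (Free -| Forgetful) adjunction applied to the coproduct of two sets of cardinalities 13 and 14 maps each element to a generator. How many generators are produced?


The unit eta_X: X -> U(F(X)) of the Free-Forgetful adjunction
maps each element of X to a generator of F(X). For X = S + T (disjoint
union in Set), |S + T| = |S| + |T|.
Total mappings = 13 + 14 = 27.

27


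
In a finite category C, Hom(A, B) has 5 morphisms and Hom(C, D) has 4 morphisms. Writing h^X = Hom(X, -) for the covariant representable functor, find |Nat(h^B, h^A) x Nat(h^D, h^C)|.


By the Yoneda lemma, Nat(h^B, h^A) is isomorphic to Hom(A, B),
so |Nat(h^B, h^A)| = |Hom(A, B)| and |Nat(h^D, h^C)| = |Hom(C, D)|.
|Hom(A, B)| = 5, |Hom(C, D)| = 4.
|Nat(h^B, h^A) x Nat(h^D, h^C)| = 5 * 4 = 20

20


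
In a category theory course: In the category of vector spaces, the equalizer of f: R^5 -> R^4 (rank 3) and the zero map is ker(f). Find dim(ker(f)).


The equalizer of f and the zero map is ker(f).
By the rank-nullity theorem: dim(ker(f)) = dim(domain) - rank(f).
dim(ker(f)) = 5 - 3 = 2

2


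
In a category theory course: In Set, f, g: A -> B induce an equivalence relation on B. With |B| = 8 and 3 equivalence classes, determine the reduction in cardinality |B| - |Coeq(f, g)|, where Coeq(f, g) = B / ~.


The coequalizer Coeq(f, g) = B / ~ has one element per equivalence class.
|B| = 8, |Coeq(f, g)| = 3.
|B| - |Coeq(f, g)| = 8 - 3 = 5.

5


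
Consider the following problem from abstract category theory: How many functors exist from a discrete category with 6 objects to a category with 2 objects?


A functor from a discrete category C to D is determined by
where each object maps. Each of the 6 objects of C can map
to any of the 2 objects of D independently.
Number of functors = 2^6 = 64

64


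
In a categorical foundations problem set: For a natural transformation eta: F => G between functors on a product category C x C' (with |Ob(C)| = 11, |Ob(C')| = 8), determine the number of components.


A natural transformation eta: F => G assigns one component morphism per
object of the domain category.
The domain is the product category C x C', so
|Ob(C x C')| = |Ob(C)| * |Ob(C')| = 11 * 8 = 88.
Therefore eta has 88 component morphisms.

88


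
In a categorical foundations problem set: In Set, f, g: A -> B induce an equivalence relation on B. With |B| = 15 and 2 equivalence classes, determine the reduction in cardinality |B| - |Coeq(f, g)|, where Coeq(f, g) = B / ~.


The coequalizer Coeq(f, g) = B / ~ has one element per equivalence class.
|B| = 15, |Coeq(f, g)| = 2.
|B| - |Coeq(f, g)| = 15 - 2 = 13.

13


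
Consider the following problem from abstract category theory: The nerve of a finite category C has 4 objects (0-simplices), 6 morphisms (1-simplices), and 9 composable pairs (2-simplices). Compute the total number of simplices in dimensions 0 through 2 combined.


The 2-skeleton of the nerve N(C) consists of simplices in dimensions 0, 1, 2:
  |N(C)_0| = 4 (objects)
  |N(C)_1| = 6 (morphisms)
  |N(C)_2| = 9 (composable pairs)
Total = 4 + 6 + 9 = 19

19


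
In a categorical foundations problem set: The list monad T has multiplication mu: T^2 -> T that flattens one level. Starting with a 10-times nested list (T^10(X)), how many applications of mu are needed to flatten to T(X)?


Each application of mu: T^2 -> T removes one layer of nesting.
Starting at depth 10 (i.e., T^10(X)), we need to reach T(X).
Number of mu applications = 10 - 1 = 9

9


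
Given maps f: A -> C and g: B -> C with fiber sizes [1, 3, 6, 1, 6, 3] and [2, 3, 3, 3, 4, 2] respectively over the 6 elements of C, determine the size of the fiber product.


The pullback A x_C B consists of pairs (a, b) with f(a) = g(b).
For each element c in C, the fiber product has |f^-1(c)| * |g^-1(c)| elements.
Summing over C: 1 * 2 + 3 * 3 + 6 * 3 + 1 * 3 + 6 * 4 + 3 * 2
= 2 + 9 + 18 + 3 + 24 + 6 = 62

62


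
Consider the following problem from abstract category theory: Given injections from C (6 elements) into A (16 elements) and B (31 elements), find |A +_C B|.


The pushout A +_C B identifies the images of C in A and B.
|A +_C B| = |A| + |B| - |C| (for injections).
= 16 + 31 - 6 = 41

41


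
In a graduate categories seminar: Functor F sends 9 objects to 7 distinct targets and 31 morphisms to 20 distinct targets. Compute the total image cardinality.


The image of F consists of distinct objects and distinct morphisms.
|Im(F)| on objects = 7
|Im(F)| on morphisms = 20
Total image cardinality = 7 + 20 = 27

27


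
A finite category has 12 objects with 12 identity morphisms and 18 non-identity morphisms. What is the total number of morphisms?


Each object has an identity morphism, giving 12 identities.
Adding the 18 non-identity morphisms:
Total = 12 + 18 = 30

30


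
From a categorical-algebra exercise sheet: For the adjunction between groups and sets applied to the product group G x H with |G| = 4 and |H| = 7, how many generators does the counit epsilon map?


The counit epsilon_K: F(U(K)) -> K of the Free-Forgetful adjunction
maps |K| generators of F(U(K)) into K. For K = G x H (the product group),
|G x H| = |G| * |H|.
Total generators mapped = 4 * 7 = 28.

28


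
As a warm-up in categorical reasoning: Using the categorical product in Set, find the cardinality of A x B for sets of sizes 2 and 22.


In Set, the product A x B is the Cartesian product.
By the universal property, |A x B| = |A| * |B|.
|A x B| = 2 * 22 = 44

44


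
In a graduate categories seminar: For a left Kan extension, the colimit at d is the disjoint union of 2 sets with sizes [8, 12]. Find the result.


Pointwise, the left Kan extension (Lan_F H)(d) is the colimit, indexed
by the comma category (F downarrow d), of H composed with the
projection (F downarrow d) -> C. Here that colimit is given
as a coproduct (disjoint union) of sets, so its cardinality is the
sum of the sizes of the summands.
Coproduct of sets with sizes: 8 + 12
= 20

20


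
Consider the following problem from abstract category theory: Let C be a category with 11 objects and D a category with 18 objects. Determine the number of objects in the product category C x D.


The product category C x D has objects that are pairs (c, d).
Number of pairs = |Ob(C)| * |Ob(D)| = 11 * 18 = 198

198


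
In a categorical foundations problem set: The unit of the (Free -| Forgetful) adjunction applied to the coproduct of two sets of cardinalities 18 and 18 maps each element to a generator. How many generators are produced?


The unit eta_X: X -> U(F(X)) of the Free-Forgetful adjunction
maps each element of X to a generator of F(X). For X = S + T (disjoint
union in Set), |S + T| = |S| + |T|.
Total mappings = 18 + 18 = 36.

36


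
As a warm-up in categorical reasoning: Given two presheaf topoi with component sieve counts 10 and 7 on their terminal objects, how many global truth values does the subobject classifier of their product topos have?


In a product of presheaf topoi E_1 x E_2, the subobject classifier
is Omega = Omega_1 x Omega_2 (componentwise), so
|Omega(top)| = |Omega_1(top_1)| * |Omega_2(top_2)|.
= 10 * 7 = 70.

70


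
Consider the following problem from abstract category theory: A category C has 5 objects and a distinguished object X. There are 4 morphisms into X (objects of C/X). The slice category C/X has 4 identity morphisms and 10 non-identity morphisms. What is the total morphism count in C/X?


In the slice category C/X, objects are morphisms to X.
Identity morphisms: 4 (one per object of C/X).
Non-identity morphisms: 10.
Total = 4 + 10 = 14

14


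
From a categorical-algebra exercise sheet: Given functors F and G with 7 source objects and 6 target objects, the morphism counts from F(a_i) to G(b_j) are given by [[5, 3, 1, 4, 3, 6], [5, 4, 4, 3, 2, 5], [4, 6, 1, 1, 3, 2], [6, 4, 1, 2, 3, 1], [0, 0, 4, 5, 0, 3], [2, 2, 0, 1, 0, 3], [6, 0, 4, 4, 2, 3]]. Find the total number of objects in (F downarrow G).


Objects of (F downarrow G) are triples (a, b, h: F(a)->G(b)).
The count equals the sum of all entries in the hom-matrix.
sum(row 0) = 22
sum(row 1) = 23
sum(row 2) = 17
sum(row 3) = 17
sum(row 4) = 12
sum(row 5) = 8
sum(row 6) = 19
Grand total = 118

118


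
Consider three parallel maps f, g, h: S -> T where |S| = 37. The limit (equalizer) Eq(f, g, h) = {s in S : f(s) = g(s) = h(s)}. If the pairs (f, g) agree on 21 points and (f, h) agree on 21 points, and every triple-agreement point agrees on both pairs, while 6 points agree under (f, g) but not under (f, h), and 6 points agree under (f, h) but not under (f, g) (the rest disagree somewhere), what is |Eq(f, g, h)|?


Eq(f, g, h) is the triple-agreement set: points in S where all three
maps take the same value. Using inclusion-exclusion on the pairwise data:
Pair (f, g) agrees on 21 points; pair (f, h) on 21 points.
Points agreeing under (f, g) but not (f, h) = 6; under (f, h) but not (f, g) = 6.
Triple-agreement = agreement-in-(f, g) minus points that agree under (f, g) but not (f, h):
|Eq(f, g, h)| = 21 - 6 = 15
(cross-check via (f, h): 21 - 6 = 15.)

15


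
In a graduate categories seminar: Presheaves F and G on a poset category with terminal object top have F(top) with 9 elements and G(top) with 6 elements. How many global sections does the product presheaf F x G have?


Global sections of a presheaf on a poset with terminal top satisfy
Gamma(H) ~ H(top). Presheaves admit pointwise products, so
(F x G)(top) = F(top) x G(top) (Cartesian product).
|Gamma(F x G)| = |F(top)| * |G(top)| = 9 * 6 = 54.

54


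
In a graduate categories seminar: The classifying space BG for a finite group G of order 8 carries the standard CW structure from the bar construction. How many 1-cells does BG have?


In the bar-construction CW model of BG, the n-cells are indexed by
n-tuples [g_1|...|g_n] of non-identity elements of G (degenerate
simplices with some g_i = e do not contribute cells), so there are
(|G| - 1)^n n-cells.
For dim = 1 with |G| = 8:
cells = (8 - 1)^1 = 7^1 = 7

7


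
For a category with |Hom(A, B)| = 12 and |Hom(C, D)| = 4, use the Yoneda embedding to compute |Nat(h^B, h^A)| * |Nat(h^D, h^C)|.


By the Yoneda lemma, Nat(h^B, h^A) is isomorphic to Hom(A, B),
so |Nat(h^B, h^A)| = |Hom(A, B)| and |Nat(h^D, h^C)| = |Hom(C, D)|.
|Hom(A, B)| = 12, |Hom(C, D)| = 4.
|Nat(h^B, h^A) x Nat(h^D, h^C)| = 12 * 4 = 48

48


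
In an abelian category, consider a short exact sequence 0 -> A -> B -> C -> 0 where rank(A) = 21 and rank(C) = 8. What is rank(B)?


For a short exact sequence 0 -> A -> B -> C -> 0,
rank is additive: rank(B) = rank(A) + rank(C).
rank(B) = 21 + 8 = 29

29


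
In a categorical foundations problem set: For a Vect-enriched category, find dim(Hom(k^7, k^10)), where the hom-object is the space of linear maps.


In Vect-enriched categories, Hom(k^n, k^m) is the space of m x n matrices.
dim(Hom(k^7, k^10)) = 10 * 7 = 70

70


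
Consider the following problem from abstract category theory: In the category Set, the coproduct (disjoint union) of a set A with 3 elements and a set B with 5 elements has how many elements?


In Set, the coproduct A + B is the disjoint union.
|A + B| = |A| + |B| = 3 + 5 = 8

8


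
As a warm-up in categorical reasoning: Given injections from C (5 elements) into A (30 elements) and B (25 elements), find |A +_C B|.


The pushout A +_C B identifies the images of C in A and B.
|A +_C B| = |A| + |B| - |C| (for injections).
= 30 + 25 - 5 = 50

50


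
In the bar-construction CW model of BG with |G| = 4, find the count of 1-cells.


In the bar-construction CW model of BG, the n-cells are indexed by
n-tuples [g_1|...|g_n] of non-identity elements of G (degenerate
simplices with some g_i = e do not contribute cells), so there are
(|G| - 1)^n n-cells.
For dim = 1 with |G| = 4:
cells = (4 - 1)^1 = 3^1 = 3

3


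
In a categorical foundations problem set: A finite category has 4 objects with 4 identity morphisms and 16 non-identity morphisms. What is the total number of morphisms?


Each object has an identity morphism, giving 4 identities.
Adding the 16 non-identity morphisms:
Total = 4 + 16 = 20

20


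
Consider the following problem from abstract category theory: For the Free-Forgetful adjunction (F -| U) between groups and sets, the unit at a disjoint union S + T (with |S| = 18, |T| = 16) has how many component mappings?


The unit eta_X: X -> U(F(X)) of the Free-Forgetful adjunction
maps each element of X to a generator of F(X). For X = S + T (disjoint
union in Set), |S + T| = |S| + |T|.
Total mappings = 18 + 16 = 34.

34


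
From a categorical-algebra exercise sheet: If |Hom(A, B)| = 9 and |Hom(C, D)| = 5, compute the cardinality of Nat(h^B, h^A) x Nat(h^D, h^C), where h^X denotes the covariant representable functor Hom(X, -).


By the Yoneda lemma, Nat(h^B, h^A) is isomorphic to Hom(A, B),
so |Nat(h^B, h^A)| = |Hom(A, B)| and |Nat(h^D, h^C)| = |Hom(C, D)|.
|Hom(A, B)| = 9, |Hom(C, D)| = 5.
|Nat(h^B, h^A) x Nat(h^D, h^C)| = 9 * 5 = 45

45


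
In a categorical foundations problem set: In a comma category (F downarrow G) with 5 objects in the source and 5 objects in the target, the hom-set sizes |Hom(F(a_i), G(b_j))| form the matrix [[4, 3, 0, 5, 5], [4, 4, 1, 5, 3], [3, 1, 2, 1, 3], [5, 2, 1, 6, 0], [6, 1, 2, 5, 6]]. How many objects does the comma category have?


Objects of (F downarrow G) are triples (a, b, h: F(a)->G(b)).
The count equals the sum of all entries in the hom-matrix.
sum(row 0) = 17
sum(row 1) = 17
sum(row 2) = 10
sum(row 3) = 14
sum(row 4) = 20
Grand total = 78

78
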